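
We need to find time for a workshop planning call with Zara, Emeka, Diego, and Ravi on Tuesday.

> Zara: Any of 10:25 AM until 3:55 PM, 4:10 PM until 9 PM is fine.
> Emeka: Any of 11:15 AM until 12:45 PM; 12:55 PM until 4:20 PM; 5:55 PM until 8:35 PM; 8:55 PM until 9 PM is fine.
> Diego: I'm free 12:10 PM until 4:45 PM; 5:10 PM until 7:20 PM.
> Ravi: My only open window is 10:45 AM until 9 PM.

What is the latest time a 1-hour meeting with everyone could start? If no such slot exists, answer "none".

Zara ∩ Emeka: 11:15-12:45, 12:55-15:55, 16:10-16:20, 17:55-20:35, 20:55-21:00.
Zara ∩ Emeka ∩ Diego: 12:10-12:45, 12:55-15:55, 16:10-16:20, 17:55-19:20.
Zara ∩ Emeka ∩ Diego ∩ Ravi: 12:10-12:45, 12:55-15:55, 16:10-16:20, 17:55-19:20.
The last common window of at least 60 minutes is 17:55-19:20; a 60-minute meeting can start as late as 18:20 and still end by 19:20.

18:20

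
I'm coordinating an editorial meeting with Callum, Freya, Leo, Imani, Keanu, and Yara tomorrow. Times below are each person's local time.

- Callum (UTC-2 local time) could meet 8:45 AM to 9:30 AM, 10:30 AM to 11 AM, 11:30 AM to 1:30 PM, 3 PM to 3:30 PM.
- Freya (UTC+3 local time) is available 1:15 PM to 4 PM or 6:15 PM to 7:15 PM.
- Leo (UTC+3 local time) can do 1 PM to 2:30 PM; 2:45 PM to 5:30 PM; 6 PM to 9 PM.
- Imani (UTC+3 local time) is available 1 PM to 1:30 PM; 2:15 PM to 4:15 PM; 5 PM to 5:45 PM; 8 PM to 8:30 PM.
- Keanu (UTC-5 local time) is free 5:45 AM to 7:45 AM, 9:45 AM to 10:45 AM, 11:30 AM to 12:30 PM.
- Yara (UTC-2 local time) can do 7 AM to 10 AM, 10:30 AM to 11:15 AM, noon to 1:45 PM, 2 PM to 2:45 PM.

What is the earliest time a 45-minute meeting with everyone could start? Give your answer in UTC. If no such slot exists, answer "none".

Callum in UTC: 10:45-11:30, 12:30-13:00, 13:30-15:30, 17:00-17:30 (add 2h to convert from UTC-2).
Freya in UTC: 10:15-13:00, 15:15-16:15 (subtract 3h to convert from UTC+3).
Leo in UTC: 10:00-11:30, 11:45-14:30, 15:00-18:00 (subtract 3h to convert from UTC+3).
Imani in UTC: 10:00-10:30, 11:15-13:15, 14:00-14:45, 17:00-17:30 (subtract 3h to convert from UTC+3).
Keanu in UTC: 10:45-12:45, 14:45-15:45, 16:30-17:30 (add 5h to convert from UTC-5).
Yara in UTC: 09:00-12:00, 12:30-13:15, 14:00-15:45, 16:00-16:45 (add 2h to convert from UTC-2).
Callum ∩ Freya: 10:45-11:30, 12:30-13:00, 15:15-15:30.
Callum ∩ Freya ∩ Leo: 10:45-11:30, 12:30-13:00, 15:15-15:30.
Callum ∩ Freya ∩ Leo ∩ Imani: 11:15-11:30, 12:30-13:00.
Callum ∩ Freya ∩ Leo ∩ Imani ∩ Keanu: 11:15-11:30, 12:30-12:45.
Callum ∩ Freya ∩ Leo ∩ Imani ∩ Keanu ∩ Yara: 11:15-11:30, 12:30-12:45.
So the common availability across everyone is 11:15-11:30, 12:30-12:45.
No common window is at least 45 minutes long.

none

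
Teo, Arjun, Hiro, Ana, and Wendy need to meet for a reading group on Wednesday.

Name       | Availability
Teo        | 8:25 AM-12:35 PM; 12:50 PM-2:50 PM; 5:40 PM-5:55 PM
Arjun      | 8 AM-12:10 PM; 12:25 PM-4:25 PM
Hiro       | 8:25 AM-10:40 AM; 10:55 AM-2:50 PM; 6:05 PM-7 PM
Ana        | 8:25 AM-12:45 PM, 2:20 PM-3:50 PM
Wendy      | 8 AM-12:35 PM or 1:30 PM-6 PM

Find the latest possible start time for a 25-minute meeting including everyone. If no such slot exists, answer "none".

14:25

Teo ∩ Arjun: 08:25-12:10, 12:25-12:35, 12:50-14:50.
Teo ∩ Arjun ∩ Hiro: 08:25-10:40, 10:55-12:10, 12:25-12:35, 12:50-14:50.
Teo ∩ Arjun ∩ Hiro ∩ Ana: 08:25-10:40, 10:55-12:10, 12:25-12:35, 14:20-14:50.
Teo ∩ Arjun ∩ Hiro ∩ Ana ∩ Wendy: 08:25-10:40, 10:55-12:10, 12:25-12:35, 14:20-14:50.
So the common availability across everyone is 08:25-10:40, 10:55-12:10, 12:25-12:35, 14:20-14:50.
The last common window of at least 25 minutes is 14:20-14:50; a 25-minute meeting can start as late as 14:25 and still end by 14:50.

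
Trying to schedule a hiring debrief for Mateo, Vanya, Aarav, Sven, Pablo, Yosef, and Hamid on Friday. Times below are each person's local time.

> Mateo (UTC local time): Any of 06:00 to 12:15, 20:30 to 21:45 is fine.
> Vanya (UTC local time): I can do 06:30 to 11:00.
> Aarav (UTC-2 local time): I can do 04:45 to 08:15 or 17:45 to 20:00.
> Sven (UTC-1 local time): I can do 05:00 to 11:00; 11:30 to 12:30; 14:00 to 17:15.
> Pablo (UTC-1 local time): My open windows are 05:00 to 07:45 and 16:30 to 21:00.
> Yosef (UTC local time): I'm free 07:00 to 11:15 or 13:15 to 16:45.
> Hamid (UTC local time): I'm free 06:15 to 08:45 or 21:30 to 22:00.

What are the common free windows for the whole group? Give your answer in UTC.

Mateo in UTC: 06:00-12:15, 20:30-21:45.
Vanya in UTC: 06:30-11:00.
Aarav in UTC: 06:45-10:15, 19:45-22:00 (add 2h to convert from UTC-2).
Sven in UTC: 06:00-12:00, 12:30-13:30, 15:00-18:15 (add 1h to convert from UTC-1).
Pablo in UTC: 06:00-08:45, 17:30-22:00 (add 1h to convert from UTC-1).
Yosef in UTC: 07:00-11:15, 13:15-16:45.
Hamid in UTC: 06:15-08:45, 21:30-22:00.
Mateo ∩ Vanya: 06:30-11:00.
Mateo ∩ Vanya ∩ Aarav: 06:45-10:15.
Mateo ∩ Vanya ∩ Aarav ∩ Sven: 06:45-10:15.
Mateo ∩ Vanya ∩ Aarav ∩ Sven ∩ Pablo: 06:45-08:45.
Mateo ∩ Vanya ∩ Aarav ∩ Sven ∩ Pablo ∩ Yosef: 07:00-08:45.
Mateo ∩ Vanya ∩ Aarav ∩ Sven ∩ Pablo ∩ Yosef ∩ Hamid: 07:00-08:45.
Those are the intersection windows.

07:00-08:45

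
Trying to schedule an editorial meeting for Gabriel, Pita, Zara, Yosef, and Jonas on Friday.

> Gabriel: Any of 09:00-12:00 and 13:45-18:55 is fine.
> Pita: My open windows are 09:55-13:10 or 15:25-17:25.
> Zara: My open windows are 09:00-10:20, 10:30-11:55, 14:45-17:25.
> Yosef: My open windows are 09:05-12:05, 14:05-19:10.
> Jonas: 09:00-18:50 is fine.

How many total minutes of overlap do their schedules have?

230

Gabriel ∩ Pita: 09:55-12:00, 15:25-17:25.
Gabriel ∩ Pita ∩ Zara: 09:55-10:20, 10:30-11:55, 15:25-17:25.
Gabriel ∩ Pita ∩ Zara ∩ Yosef: 09:55-10:20, 10:30-11:55, 15:25-17:25.
Gabriel ∩ Pita ∩ Zara ∩ Yosef ∩ Jonas: 09:55-10:20, 10:30-11:55, 15:25-17:25.
Summing the common windows: 25 + 85 + 120 = 230 minutes.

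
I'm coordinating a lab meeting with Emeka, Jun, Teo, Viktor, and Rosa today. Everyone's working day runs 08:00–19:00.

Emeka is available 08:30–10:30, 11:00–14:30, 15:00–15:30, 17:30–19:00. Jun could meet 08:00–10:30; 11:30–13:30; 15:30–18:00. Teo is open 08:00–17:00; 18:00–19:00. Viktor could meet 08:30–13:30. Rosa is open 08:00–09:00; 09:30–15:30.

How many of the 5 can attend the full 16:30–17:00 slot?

Jun and Teo can make the full 16:30-17:00 slot — that's 2.

2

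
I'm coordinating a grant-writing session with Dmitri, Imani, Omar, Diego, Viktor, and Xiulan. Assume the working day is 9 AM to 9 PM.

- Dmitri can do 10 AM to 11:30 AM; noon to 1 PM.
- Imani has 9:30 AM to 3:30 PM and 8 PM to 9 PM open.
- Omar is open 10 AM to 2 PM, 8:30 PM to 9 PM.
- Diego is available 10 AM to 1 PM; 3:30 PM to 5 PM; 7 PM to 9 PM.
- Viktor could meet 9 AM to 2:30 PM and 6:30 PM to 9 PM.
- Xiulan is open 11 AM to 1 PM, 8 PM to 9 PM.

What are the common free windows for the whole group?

Dmitri ∩ Imani: 10:00-11:30, 12:00-13:00.
Dmitri ∩ Imani ∩ Omar: 10:00-11:30, 12:00-13:00.
Dmitri ∩ Imani ∩ Omar ∩ Diego: 10:00-11:30, 12:00-13:00.
Dmitri ∩ Imani ∩ Omar ∩ Diego ∩ Viktor: 10:00-11:30, 12:00-13:00.
Dmitri ∩ Imani ∩ Omar ∩ Diego ∩ Viktor ∩ Xiulan: 11:00-11:30, 12:00-13:00.

11:00-11:30, 12:00-13:00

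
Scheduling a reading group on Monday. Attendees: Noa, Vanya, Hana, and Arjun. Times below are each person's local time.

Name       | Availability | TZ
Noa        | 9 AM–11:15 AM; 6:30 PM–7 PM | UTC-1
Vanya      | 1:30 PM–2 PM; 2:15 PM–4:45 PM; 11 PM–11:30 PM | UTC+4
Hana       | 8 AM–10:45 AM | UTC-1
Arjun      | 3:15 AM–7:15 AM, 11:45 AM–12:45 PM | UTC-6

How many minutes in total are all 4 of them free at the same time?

90

Noa in UTC: 10:00-12:15, 19:30-20:00 (add 1h to convert from UTC-1).
Vanya in UTC: 09:30-10:00, 10:15-12:45, 19:00-19:30 (subtract 4h to convert from UTC+4).
Hana in UTC: 09:00-11:45 (add 1h to convert from UTC-1).
Arjun in UTC: 09:15-13:15, 17:45-18:45 (add 6h to convert from UTC-6).
Noa ∩ Vanya: 10:15-12:15.
Noa ∩ Vanya ∩ Hana: 10:15-11:45.
Noa ∩ Vanya ∩ Hana ∩ Arjun: 10:15-11:45.
That's a single block of 90 minutes.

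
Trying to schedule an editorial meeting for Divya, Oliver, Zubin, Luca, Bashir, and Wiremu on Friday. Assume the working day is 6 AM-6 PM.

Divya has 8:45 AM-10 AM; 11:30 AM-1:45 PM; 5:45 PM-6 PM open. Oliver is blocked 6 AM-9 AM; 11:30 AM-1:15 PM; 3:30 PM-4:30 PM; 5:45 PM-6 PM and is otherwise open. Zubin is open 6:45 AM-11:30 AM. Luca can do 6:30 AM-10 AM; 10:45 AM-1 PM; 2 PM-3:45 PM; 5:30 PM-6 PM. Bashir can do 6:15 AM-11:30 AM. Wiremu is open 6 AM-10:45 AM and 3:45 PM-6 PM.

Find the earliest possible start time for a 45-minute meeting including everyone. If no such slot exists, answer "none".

09:00

Divya free: 08:45-10:00, 11:30-13:45, 17:45-18:00.
Oliver free: 09:00-11:30, 13:15-15:30, 16:30-17:45 (invert busy blocks within the working day).
Zubin free: 06:45-11:30.
Luca free: 06:30-10:00, 10:45-13:00, 14:00-15:45, 17:30-18:00.
Bashir free: 06:15-11:30.
Wiremu free: 06:00-10:45, 15:45-18:00.
Divya ∩ Oliver: 09:00-10:00, 13:15-13:45.
Divya ∩ Oliver ∩ Zubin: 09:00-10:00.
Divya ∩ Oliver ∩ Zubin ∩ Luca: 09:00-10:00.
Divya ∩ Oliver ∩ Zubin ∩ Luca ∩ Bashir: 09:00-10:00.
Divya ∩ Oliver ∩ Zubin ∩ Luca ∩ Bashir ∩ Wiremu: 09:00-10:00.
The first common window of at least 45 minutes is 09:00-10:00, so the earliest start is 09:00.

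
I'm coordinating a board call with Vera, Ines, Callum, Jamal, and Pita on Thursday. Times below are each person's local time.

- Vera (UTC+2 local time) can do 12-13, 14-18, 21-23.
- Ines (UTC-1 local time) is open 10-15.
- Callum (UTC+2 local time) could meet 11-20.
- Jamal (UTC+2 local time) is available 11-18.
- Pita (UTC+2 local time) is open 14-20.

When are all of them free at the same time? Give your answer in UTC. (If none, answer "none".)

Vera in UTC: 10:00-11:00, 12:00-16:00, 19:00-21:00 (subtract 2h to convert from UTC+2).
Ines in UTC: 11:00-16:00 (add 1h to convert from UTC-1).
Callum in UTC: 09:00-18:00 (subtract 2h to convert from UTC+2).
Jamal in UTC: 09:00-16:00 (subtract 2h to convert from UTC+2).
Pita in UTC: 12:00-18:00 (subtract 2h to convert from UTC+2).
Vera ∩ Ines: 12:00-16:00.
Vera ∩ Ines ∩ Callum: 12:00-16:00.
Vera ∩ Ines ∩ Callum ∩ Jamal: 12:00-16:00.
Vera ∩ Ines ∩ Callum ∩ Jamal ∩ Pita: 12:00-16:00.

12:00-16:00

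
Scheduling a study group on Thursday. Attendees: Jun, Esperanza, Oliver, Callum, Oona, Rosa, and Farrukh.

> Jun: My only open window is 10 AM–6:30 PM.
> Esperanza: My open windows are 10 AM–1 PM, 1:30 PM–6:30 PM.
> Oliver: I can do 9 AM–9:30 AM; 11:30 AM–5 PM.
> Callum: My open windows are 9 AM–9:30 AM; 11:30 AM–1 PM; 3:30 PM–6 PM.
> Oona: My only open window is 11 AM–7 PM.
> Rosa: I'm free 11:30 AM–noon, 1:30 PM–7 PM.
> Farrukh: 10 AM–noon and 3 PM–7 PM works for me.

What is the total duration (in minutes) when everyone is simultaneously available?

120

Jun ∩ Esperanza: 10:00-13:00, 13:30-18:30.
Jun ∩ Esperanza ∩ Oliver: 11:30-13:00, 13:30-17:00.
Jun ∩ Esperanza ∩ Oliver ∩ Callum: 11:30-13:00, 15:30-17:00.
Jun ∩ Esperanza ∩ Oliver ∩ Callum ∩ Oona: 11:30-13:00, 15:30-17:00.
Jun ∩ Esperanza ∩ Oliver ∩ Callum ∩ Oona ∩ Rosa: 11:30-12:00, 15:30-17:00.
Jun ∩ Esperanza ∩ Oliver ∩ Callum ∩ Oona ∩ Rosa ∩ Farrukh: 11:30-12:00, 15:30-17:00.
Summing the common windows: 30 + 90 = 120 minutes.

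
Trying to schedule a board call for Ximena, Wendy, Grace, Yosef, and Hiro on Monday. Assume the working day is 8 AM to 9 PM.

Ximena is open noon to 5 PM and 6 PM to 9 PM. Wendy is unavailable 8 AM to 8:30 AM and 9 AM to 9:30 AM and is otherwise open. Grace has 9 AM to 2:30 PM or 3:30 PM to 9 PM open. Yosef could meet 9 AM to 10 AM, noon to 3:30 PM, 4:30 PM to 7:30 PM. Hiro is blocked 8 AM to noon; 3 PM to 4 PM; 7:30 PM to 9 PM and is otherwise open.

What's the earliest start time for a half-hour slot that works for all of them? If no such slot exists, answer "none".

Ximena free: 12:00-17:00, 18:00-21:00.
Wendy free: 08:30-09:00, 09:30-21:00 (invert busy blocks within the working day).
Grace free: 09:00-14:30, 15:30-21:00.
Yosef free: 09:00-10:00, 12:00-15:30, 16:30-19:30.
Hiro free: 12:00-15:00, 16:00-19:30 (invert busy blocks within the working day).
Ximena ∩ Wendy: 12:00-17:00, 18:00-21:00.
Ximena ∩ Wendy ∩ Grace: 12:00-14:30, 15:30-17:00, 18:00-21:00.
Ximena ∩ Wendy ∩ Grace ∩ Yosef: 12:00-14:30, 16:30-17:00, 18:00-19:30.
Ximena ∩ Wendy ∩ Grace ∩ Yosef ∩ Hiro: 12:00-14:30, 16:30-17:00, 18:00-19:30.
So the common availability across everyone is 12:00-14:30, 16:30-17:00, 18:00-19:30.
The first common window of at least 30 minutes is 12:00-14:30, so the earliest start is 12:00.

12:00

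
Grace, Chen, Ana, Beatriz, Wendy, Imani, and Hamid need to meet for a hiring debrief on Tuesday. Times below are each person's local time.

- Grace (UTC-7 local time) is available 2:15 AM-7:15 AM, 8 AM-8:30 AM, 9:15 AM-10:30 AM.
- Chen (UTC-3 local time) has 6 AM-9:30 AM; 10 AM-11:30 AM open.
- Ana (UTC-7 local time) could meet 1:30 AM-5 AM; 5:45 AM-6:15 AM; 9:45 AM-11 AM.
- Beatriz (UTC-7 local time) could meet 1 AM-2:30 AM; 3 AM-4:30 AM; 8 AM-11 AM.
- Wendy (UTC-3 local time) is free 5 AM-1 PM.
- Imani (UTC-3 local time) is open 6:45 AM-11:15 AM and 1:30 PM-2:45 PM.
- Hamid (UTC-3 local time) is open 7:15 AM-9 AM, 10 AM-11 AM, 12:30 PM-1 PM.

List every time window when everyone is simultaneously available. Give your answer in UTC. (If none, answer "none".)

Grace in UTC: 09:15-14:15, 15:00-15:30, 16:15-17:30 (add 7h to convert from UTC-7).
Chen in UTC: 09:00-12:30, 13:00-14:30 (add 3h to convert from UTC-3).
Ana in UTC: 08:30-12:00, 12:45-13:15, 16:45-18:00 (add 7h to convert from UTC-7).
Beatriz in UTC: 08:00-09:30, 10:00-11:30, 15:00-18:00 (add 7h to convert from UTC-7).
Wendy in UTC: 08:00-16:00 (add 3h to convert from UTC-3).
Imani in UTC: 09:45-14:15, 16:30-17:45 (add 3h to convert from UTC-3).
Hamid in UTC: 10:15-12:00, 13:00-14:00, 15:30-16:00 (add 3h to convert from UTC-3).
Grace ∩ Chen: 09:15-12:30, 13:00-14:15.
Grace ∩ Chen ∩ Ana: 09:15-12:00, 13:00-13:15.
Grace ∩ Chen ∩ Ana ∩ Beatriz: 09:15-09:30, 10:00-11:30.
Grace ∩ Chen ∩ Ana ∩ Beatriz ∩ Wendy: 09:15-09:30, 10:00-11:30.
Grace ∩ Chen ∩ Ana ∩ Beatriz ∩ Wendy ∩ Imani: 10:00-11:30.
Grace ∩ Chen ∩ Ana ∩ Beatriz ∩ Wendy ∩ Imani ∩ Hamid: 10:15-11:30.

10:15-11:30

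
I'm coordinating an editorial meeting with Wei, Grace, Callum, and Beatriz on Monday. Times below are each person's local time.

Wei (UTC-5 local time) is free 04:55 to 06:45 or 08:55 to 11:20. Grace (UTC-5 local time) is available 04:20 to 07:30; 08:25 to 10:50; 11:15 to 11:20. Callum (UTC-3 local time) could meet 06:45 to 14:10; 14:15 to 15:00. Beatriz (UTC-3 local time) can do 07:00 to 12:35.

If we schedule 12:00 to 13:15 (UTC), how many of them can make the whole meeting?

2

Wei in UTC: 09:55-11:45, 13:55-16:20 (add 5h to convert from UTC-5).
Grace in UTC: 09:20-12:30, 13:25-15:50, 16:15-16:20 (add 5h to convert from UTC-5).
Callum in UTC: 09:45-17:10, 17:15-18:00 (add 3h to convert from UTC-3).
Beatriz in UTC: 10:00-15:35 (add 3h to convert from UTC-3).
Callum and Beatriz can make the full 12:00-13:15 slot — that's 2.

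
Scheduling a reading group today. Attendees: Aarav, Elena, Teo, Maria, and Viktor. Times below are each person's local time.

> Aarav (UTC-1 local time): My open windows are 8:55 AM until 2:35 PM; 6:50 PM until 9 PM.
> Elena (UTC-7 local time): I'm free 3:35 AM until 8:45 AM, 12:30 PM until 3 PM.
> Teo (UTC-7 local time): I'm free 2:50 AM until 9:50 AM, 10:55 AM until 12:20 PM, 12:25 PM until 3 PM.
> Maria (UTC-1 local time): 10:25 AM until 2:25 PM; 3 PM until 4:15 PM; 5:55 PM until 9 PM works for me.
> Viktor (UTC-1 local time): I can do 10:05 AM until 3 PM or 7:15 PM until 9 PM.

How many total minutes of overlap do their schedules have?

Aarav in UTC: 09:55-15:35, 19:50-22:00 (add 1h to convert from UTC-1).
Elena in UTC: 10:35-15:45, 19:30-22:00 (add 7h to convert from UTC-7).
Teo in UTC: 09:50-16:50, 17:55-19:20, 19:25-22:00 (add 7h to convert from UTC-7).
Maria in UTC: 11:25-15:25, 16:00-17:15, 18:55-22:00 (add 1h to convert from UTC-1).
Viktor in UTC: 11:05-16:00, 20:15-22:00 (add 1h to convert from UTC-1).
Aarav ∩ Elena: 10:35-15:35, 19:50-22:00.
Aarav ∩ Elena ∩ Teo: 10:35-15:35, 19:50-22:00.
Aarav ∩ Elena ∩ Teo ∩ Maria: 11:25-15:25, 19:50-22:00.
Aarav ∩ Elena ∩ Teo ∩ Maria ∩ Viktor: 11:25-15:25, 20:15-22:00.
So the common availability across everyone is 11:25-15:25, 20:15-22:00.
Summing the common windows: 240 + 105 = 345 minutes.

345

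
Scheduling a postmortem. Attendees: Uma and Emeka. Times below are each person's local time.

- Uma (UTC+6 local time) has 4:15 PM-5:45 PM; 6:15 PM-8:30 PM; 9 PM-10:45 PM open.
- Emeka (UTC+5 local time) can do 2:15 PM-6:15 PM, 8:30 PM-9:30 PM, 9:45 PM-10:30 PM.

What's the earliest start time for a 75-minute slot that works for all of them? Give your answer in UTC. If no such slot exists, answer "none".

10:15

Uma in UTC: 10:15-11:45, 12:15-14:30, 15:00-16:45 (subtract 6h to convert from UTC+6).
Emeka in UTC: 09:15-13:15, 15:30-16:30, 16:45-17:30 (subtract 5h to convert from UTC+5).
Uma ∩ Emeka: 10:15-11:45, 12:15-13:15, 15:30-16:30.
The first common window of at least 75 minutes is 10:15-11:45, so the earliest start is 10:15.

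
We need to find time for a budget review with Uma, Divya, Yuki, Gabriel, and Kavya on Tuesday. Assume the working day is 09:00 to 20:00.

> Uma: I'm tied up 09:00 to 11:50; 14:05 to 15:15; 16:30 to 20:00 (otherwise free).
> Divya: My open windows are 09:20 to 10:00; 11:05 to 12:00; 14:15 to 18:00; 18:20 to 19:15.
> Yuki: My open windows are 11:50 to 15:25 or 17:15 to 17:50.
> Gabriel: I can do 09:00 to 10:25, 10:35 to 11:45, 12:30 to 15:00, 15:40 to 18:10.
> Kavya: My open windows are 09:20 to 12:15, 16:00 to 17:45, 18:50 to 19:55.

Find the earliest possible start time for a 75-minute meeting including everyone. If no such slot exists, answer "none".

none

Uma free: 11:50-14:05, 15:15-16:30 (invert busy blocks within the working day).
Divya free: 09:20-10:00, 11:05-12:00, 14:15-18:00, 18:20-19:15.
Yuki free: 11:50-15:25, 17:15-17:50.
Gabriel free: 09:00-10:25, 10:35-11:45, 12:30-15:00, 15:40-18:10.
Kavya free: 09:20-12:15, 16:00-17:45, 18:50-19:55.
Uma ∩ Divya: 11:50-12:00, 15:15-16:30.
Uma ∩ Divya ∩ Yuki: 11:50-12:00, 15:15-15:25.
Uma ∩ Divya ∩ Yuki ∩ Gabriel: ∅.
Uma ∩ Divya ∩ Yuki ∩ Gabriel ∩ Kavya: ∅.
There is no time when everyone is free.
No common window is at least 75 minutes long.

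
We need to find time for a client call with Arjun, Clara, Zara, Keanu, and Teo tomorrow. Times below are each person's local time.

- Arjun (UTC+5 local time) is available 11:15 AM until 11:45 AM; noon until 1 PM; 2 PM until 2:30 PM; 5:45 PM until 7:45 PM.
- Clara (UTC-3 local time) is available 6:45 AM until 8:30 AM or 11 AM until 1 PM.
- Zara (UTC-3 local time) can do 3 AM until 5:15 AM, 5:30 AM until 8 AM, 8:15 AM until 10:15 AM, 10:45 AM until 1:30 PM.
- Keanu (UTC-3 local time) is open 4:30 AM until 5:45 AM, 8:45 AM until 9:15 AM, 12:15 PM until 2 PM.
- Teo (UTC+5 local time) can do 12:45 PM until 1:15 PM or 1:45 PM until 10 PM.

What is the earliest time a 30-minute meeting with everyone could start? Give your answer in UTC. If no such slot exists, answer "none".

Arjun in UTC: 06:15-06:45, 07:00-08:00, 09:00-09:30, 12:45-14:45 (subtract 5h to convert from UTC+5).
Clara in UTC: 09:45-11:30, 14:00-16:00 (add 3h to convert from UTC-3).
Zara in UTC: 06:00-08:15, 08:30-11:00, 11:15-13:15, 13:45-16:30 (add 3h to convert from UTC-3).
Keanu in UTC: 07:30-08:45, 11:45-12:15, 15:15-17:00 (add 3h to convert from UTC-3).
Teo in UTC: 07:45-08:15, 08:45-17:00 (subtract 5h to convert from UTC+5).
Arjun ∩ Clara: 14:00-14:45.
Arjun ∩ Clara ∩ Zara: 14:00-14:45.
Arjun ∩ Clara ∩ Zara ∩ Keanu: ∅.
Arjun ∩ Clara ∩ Zara ∩ Keanu ∩ Teo: ∅.
There is no time when everyone is free.
No common window is at least 30 minutes long.

none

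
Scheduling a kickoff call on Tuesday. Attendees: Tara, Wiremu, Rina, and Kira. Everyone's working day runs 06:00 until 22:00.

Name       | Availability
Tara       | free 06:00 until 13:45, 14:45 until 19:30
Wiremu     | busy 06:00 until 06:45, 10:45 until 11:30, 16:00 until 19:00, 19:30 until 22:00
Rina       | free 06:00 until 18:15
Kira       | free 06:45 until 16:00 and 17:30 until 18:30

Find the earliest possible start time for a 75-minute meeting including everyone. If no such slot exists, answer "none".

06:45

Tara free: 06:00-13:45, 14:45-19:30.
Wiremu free: 06:45-10:45, 11:30-16:00, 19:00-19:30 (invert busy blocks within the working day).
Rina free: 06:00-18:15.
Kira free: 06:45-16:00, 17:30-18:30.
Tara ∩ Wiremu: 06:45-10:45, 11:30-13:45, 14:45-16:00, 19:00-19:30.
Tara ∩ Wiremu ∩ Rina: 06:45-10:45, 11:30-13:45, 14:45-16:00.
Tara ∩ Wiremu ∩ Rina ∩ Kira: 06:45-10:45, 11:30-13:45, 14:45-16:00.
The first common window of at least 75 minutes is 06:45-10:45, so the earliest start is 06:45.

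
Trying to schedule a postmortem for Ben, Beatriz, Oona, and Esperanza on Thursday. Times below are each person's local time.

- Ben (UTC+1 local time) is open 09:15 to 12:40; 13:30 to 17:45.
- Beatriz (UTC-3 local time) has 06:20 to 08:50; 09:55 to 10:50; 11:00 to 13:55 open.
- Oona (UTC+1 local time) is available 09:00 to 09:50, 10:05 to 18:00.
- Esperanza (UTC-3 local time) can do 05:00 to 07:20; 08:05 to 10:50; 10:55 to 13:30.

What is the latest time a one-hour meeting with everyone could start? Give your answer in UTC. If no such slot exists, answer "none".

15:30

Ben in UTC: 08:15-11:40, 12:30-16:45 (subtract 1h to convert from UTC+1).
Beatriz in UTC: 09:20-11:50, 12:55-13:50, 14:00-16:55 (add 3h to convert from UTC-3).
Oona in UTC: 08:00-08:50, 09:05-17:00 (subtract 1h to convert from UTC+1).
Esperanza in UTC: 08:00-10:20, 11:05-13:50, 13:55-16:30 (add 3h to convert from UTC-3).
Ben ∩ Beatriz: 09:20-11:40, 12:55-13:50, 14:00-16:45.
Ben ∩ Beatriz ∩ Oona: 09:20-11:40, 12:55-13:50, 14:00-16:45.
Ben ∩ Beatriz ∩ Oona ∩ Esperanza: 09:20-10:20, 11:05-11:40, 12:55-13:50, 14:00-16:30.
The last common window of at least 60 minutes is 14:00-16:30; a 60-minute meeting can start as late as 15:30 and still end by 16:30.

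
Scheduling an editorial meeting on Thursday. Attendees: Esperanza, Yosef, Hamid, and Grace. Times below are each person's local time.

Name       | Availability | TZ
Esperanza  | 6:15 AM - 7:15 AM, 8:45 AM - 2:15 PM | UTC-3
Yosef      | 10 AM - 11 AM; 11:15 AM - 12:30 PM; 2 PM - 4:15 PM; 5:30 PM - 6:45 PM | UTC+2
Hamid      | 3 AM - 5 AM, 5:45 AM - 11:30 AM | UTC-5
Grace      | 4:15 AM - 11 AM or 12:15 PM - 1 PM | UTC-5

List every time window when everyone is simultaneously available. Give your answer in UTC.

Esperanza in UTC: 09:15-10:15, 11:45-17:15 (add 3h to convert from UTC-3).
Yosef in UTC: 08:00-09:00, 09:15-10:30, 12:00-14:15, 15:30-16:45 (subtract 2h to convert from UTC+2).
Hamid in UTC: 08:00-10:00, 10:45-16:30 (add 5h to convert from UTC-5).
Grace in UTC: 09:15-16:00, 17:15-18:00 (add 5h to convert from UTC-5).
Esperanza ∩ Yosef: 09:15-10:15, 12:00-14:15, 15:30-16:45.
Esperanza ∩ Yosef ∩ Hamid: 09:15-10:00, 12:00-14:15, 15:30-16:30.
Esperanza ∩ Yosef ∩ Hamid ∩ Grace: 09:15-10:00, 12:00-14:15, 15:30-16:00.

09:15-10:00, 12:00-14:15, 15:30-16:00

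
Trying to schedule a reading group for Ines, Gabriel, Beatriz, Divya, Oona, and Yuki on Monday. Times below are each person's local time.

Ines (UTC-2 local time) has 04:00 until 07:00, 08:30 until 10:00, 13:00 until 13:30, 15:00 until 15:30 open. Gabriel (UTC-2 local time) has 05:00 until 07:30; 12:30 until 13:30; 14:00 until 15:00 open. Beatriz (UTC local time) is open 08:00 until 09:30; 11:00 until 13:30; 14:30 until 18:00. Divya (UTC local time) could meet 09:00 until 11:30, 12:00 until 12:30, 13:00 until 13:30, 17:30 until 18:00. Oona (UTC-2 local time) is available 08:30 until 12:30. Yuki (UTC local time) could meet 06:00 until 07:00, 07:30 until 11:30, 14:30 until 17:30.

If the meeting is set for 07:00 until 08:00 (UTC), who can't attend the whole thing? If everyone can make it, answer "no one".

Beatriz, Divya, Oona, Yuki

Ines in UTC: 06:00-09:00, 10:30-12:00, 15:00-15:30, 17:00-17:30 (add 2h to convert from UTC-2).
Gabriel in UTC: 07:00-09:30, 14:30-15:30, 16:00-17:00 (add 2h to convert from UTC-2).
Beatriz in UTC: 08:00-09:30, 11:00-13:30, 14:30-18:00.
Divya in UTC: 09:00-11:30, 12:00-12:30, 13:00-13:30, 17:30-18:00.
Oona in UTC: 10:30-14:30 (add 2h to convert from UTC-2).
Yuki in UTC: 06:00-07:00, 07:30-11:30, 14:30-17:30.
Ines: free for 07:00-08:00. Gabriel: free for 07:00-08:00. Beatriz: not fully free for 07:00-08:00. Divya: not fully free for 07:00-08:00. Oona: not fully free for 07:00-08:00. Yuki: not fully free for 07:00-08:00.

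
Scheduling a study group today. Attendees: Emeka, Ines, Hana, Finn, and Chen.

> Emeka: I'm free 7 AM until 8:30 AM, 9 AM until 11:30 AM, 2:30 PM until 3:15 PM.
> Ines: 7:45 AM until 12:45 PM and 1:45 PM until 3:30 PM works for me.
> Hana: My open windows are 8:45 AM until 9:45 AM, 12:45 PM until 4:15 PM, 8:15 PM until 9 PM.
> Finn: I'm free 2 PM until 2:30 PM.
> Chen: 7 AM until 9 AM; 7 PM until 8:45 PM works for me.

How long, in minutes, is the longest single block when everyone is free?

0

Emeka ∩ Ines: 07:45-08:30, 09:00-11:30, 14:30-15:15.
Emeka ∩ Ines ∩ Hana: 09:00-09:45, 14:30-15:15.
Emeka ∩ Ines ∩ Hana ∩ Finn: ∅.
Emeka ∩ Ines ∩ Hana ∩ Finn ∩ Chen: ∅.
There is no time when everyone is free.
No common window exists, so the longest block is 0 minutes.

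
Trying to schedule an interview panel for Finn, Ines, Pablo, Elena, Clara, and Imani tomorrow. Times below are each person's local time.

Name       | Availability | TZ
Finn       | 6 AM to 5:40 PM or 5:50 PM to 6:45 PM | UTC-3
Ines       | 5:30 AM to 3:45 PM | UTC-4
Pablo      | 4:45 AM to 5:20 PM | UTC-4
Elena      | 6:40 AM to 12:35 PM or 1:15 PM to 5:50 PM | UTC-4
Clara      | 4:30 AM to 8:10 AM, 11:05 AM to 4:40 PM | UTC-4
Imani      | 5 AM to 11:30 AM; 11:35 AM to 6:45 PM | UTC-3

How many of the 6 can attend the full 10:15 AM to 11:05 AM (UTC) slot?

Finn in UTC: 09:00-20:40, 20:50-21:45 (add 3h to convert from UTC-3).
Ines in UTC: 09:30-19:45 (add 4h to convert from UTC-4).
Pablo in UTC: 08:45-21:20 (add 4h to convert from UTC-4).
Elena in UTC: 10:40-16:35, 17:15-21:50 (add 4h to convert from UTC-4).
Clara in UTC: 08:30-12:10, 15:05-20:40 (add 4h to convert from UTC-4).
Imani in UTC: 08:00-14:30, 14:35-21:45 (add 3h to convert from UTC-3).
Finn, Ines, Pablo, Clara, and Imani can make the full 10:15-11:05 slot — that's 5.

5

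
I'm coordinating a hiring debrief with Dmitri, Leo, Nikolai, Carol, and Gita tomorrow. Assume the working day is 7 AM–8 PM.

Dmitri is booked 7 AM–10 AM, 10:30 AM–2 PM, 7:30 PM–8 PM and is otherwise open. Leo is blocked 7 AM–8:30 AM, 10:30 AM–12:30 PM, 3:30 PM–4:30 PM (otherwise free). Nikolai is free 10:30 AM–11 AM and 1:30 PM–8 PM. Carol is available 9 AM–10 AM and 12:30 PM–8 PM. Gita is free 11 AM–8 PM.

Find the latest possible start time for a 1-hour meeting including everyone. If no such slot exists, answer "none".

Dmitri free: 10:00-10:30, 14:00-19:30 (invert busy blocks within the working day).
Leo free: 08:30-10:30, 12:30-15:30, 16:30-20:00 (invert busy blocks within the working day).
Nikolai free: 10:30-11:00, 13:30-20:00.
Carol free: 09:00-10:00, 12:30-20:00.
Gita free: 11:00-20:00.
Dmitri ∩ Leo: 10:00-10:30, 14:00-15:30, 16:30-19:30.
Dmitri ∩ Leo ∩ Nikolai: 14:00-15:30, 16:30-19:30.
Dmitri ∩ Leo ∩ Nikolai ∩ Carol: 14:00-15:30, 16:30-19:30.
Dmitri ∩ Leo ∩ Nikolai ∩ Carol ∩ Gita: 14:00-15:30, 16:30-19:30.
The last common window of at least 60 minutes is 16:30-19:30; a 60-minute meeting can start as late as 18:30 and still end by 19:30.

18:30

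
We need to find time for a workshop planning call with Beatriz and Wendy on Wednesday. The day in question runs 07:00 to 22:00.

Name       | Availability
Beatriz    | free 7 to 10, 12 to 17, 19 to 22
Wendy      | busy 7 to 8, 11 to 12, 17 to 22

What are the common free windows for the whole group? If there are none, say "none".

Beatriz free: 07:00-10:00, 12:00-17:00, 19:00-22:00.
Wendy free: 08:00-11:00, 12:00-17:00 (invert busy blocks within the working day).
Beatriz ∩ Wendy: 08:00-10:00, 12:00-17:00.

08:00-10:00, 12:00-17:00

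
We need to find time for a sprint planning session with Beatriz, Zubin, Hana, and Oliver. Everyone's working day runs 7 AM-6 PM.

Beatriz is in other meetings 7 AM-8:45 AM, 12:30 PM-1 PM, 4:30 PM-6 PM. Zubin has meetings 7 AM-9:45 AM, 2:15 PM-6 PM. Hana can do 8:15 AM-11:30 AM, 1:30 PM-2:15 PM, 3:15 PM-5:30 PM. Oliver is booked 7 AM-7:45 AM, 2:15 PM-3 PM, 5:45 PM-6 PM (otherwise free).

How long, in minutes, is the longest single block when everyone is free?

105

Beatriz free: 08:45-12:30, 13:00-16:30 (invert busy blocks within the working day).
Zubin free: 09:45-14:15 (invert busy blocks within the working day).
Hana free: 08:15-11:30, 13:30-14:15, 15:15-17:30.
Oliver free: 07:45-14:15, 15:00-17:45 (invert busy blocks within the working day).
Beatriz ∩ Zubin: 09:45-12:30, 13:00-14:15.
Beatriz ∩ Zubin ∩ Hana: 09:45-11:30, 13:30-14:15.
Beatriz ∩ Zubin ∩ Hana ∩ Oliver: 09:45-11:30, 13:30-14:15.
Those are the intersection windows.
The longest is 09:45-11:30 at 105 minutes.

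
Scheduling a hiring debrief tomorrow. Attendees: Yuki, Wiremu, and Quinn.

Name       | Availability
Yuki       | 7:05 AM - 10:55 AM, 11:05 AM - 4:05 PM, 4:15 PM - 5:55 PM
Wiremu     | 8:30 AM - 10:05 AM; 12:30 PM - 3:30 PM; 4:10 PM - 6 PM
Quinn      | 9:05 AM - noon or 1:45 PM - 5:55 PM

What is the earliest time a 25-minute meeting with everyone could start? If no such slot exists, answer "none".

Yuki ∩ Wiremu: 08:30-10:05, 12:30-15:30, 16:15-17:55.
Yuki ∩ Wiremu ∩ Quinn: 09:05-10:05, 13:45-15:30, 16:15-17:55.
The first common window of at least 25 minutes is 09:05-10:05, so the earliest start is 09:05.

09:05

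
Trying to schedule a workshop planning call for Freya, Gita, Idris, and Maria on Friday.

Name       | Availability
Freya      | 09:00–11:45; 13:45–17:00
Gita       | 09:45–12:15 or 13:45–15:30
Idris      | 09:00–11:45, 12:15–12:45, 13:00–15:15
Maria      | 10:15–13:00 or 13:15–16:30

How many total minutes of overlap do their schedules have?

Freya ∩ Gita: 09:45-11:45, 13:45-15:30.
Freya ∩ Gita ∩ Idris: 09:45-11:45, 13:45-15:15.
Freya ∩ Gita ∩ Idris ∩ Maria: 10:15-11:45, 13:45-15:15.
Those are the intersection windows.
Summing the common windows: 90 + 90 = 180 minutes.

180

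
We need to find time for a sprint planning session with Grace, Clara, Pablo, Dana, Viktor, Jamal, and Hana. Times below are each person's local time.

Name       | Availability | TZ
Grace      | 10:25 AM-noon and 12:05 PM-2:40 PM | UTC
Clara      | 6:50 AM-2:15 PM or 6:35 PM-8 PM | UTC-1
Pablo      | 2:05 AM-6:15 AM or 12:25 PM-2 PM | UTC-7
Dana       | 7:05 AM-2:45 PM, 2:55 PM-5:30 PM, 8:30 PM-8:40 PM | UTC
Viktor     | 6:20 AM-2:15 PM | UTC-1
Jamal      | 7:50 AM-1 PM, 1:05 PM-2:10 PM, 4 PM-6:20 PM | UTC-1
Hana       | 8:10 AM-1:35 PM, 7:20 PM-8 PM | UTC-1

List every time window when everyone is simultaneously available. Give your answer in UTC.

10:25-12:00, 12:05-13:15

Grace in UTC: 10:25-12:00, 12:05-14:40.
Clara in UTC: 07:50-15:15, 19:35-21:00 (add 1h to convert from UTC-1).
Pablo in UTC: 09:05-13:15, 19:25-21:00 (add 7h to convert from UTC-7).
Dana in UTC: 07:05-14:45, 14:55-17:30, 20:30-20:40.
Viktor in UTC: 07:20-15:15 (add 1h to convert from UTC-1).
Jamal in UTC: 08:50-14:00, 14:05-15:10, 17:00-19:20 (add 1h to convert from UTC-1).
Hana in UTC: 09:10-14:35, 20:20-21:00 (add 1h to convert from UTC-1).
Grace ∩ Clara: 10:25-12:00, 12:05-14:40.
Grace ∩ Clara ∩ Pablo: 10:25-12:00, 12:05-13:15.
Grace ∩ Clara ∩ Pablo ∩ Dana: 10:25-12:00, 12:05-13:15.
Grace ∩ Clara ∩ Pablo ∩ Dana ∩ Viktor: 10:25-12:00, 12:05-13:15.
Grace ∩ Clara ∩ Pablo ∩ Dana ∩ Viktor ∩ Jamal: 10:25-12:00, 12:05-13:15.
Grace ∩ Clara ∩ Pablo ∩ Dana ∩ Viktor ∩ Jamal ∩ Hana: 10:25-12:00, 12:05-13:15.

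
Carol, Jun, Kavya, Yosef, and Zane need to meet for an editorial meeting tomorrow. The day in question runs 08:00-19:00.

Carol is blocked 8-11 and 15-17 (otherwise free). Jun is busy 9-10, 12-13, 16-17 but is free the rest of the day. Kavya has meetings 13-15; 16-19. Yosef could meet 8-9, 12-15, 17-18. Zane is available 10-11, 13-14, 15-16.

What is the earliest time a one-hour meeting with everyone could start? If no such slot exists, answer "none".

Carol free: 11:00-15:00, 17:00-19:00 (invert busy blocks within the working day).
Jun free: 08:00-09:00, 10:00-12:00, 13:00-16:00, 17:00-19:00 (invert busy blocks within the working day).
Kavya free: 08:00-13:00, 15:00-16:00 (invert busy blocks within the working day).
Yosef free: 08:00-09:00, 12:00-15:00, 17:00-18:00.
Zane free: 10:00-11:00, 13:00-14:00, 15:00-16:00.
Carol ∩ Jun: 11:00-12:00, 13:00-15:00, 17:00-19:00.
Carol ∩ Jun ∩ Kavya: 11:00-12:00.
Carol ∩ Jun ∩ Kavya ∩ Yosef: ∅.
Carol ∩ Jun ∩ Kavya ∩ Yosef ∩ Zane: ∅.
There is no time when everyone is free.
No common window is at least 60 minutes long.

none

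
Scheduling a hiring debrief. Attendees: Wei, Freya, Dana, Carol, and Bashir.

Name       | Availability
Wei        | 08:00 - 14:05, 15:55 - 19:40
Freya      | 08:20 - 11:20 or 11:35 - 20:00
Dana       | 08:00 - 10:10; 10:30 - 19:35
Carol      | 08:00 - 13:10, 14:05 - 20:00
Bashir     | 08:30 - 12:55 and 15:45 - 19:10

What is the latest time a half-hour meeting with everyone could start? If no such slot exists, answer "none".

Wei ∩ Freya: 08:20-11:20, 11:35-14:05, 15:55-19:40.
Wei ∩ Freya ∩ Dana: 08:20-10:10, 10:30-11:20, 11:35-14:05, 15:55-19:35.
Wei ∩ Freya ∩ Dana ∩ Carol: 08:20-10:10, 10:30-11:20, 11:35-13:10, 15:55-19:35.
Wei ∩ Freya ∩ Dana ∩ Carol ∩ Bashir: 08:30-10:10, 10:30-11:20, 11:35-12:55, 15:55-19:10.
The last common window of at least 30 minutes is 15:55-19:10; a 30-minute meeting can start as late as 18:40 and still end by 19:10.

18:40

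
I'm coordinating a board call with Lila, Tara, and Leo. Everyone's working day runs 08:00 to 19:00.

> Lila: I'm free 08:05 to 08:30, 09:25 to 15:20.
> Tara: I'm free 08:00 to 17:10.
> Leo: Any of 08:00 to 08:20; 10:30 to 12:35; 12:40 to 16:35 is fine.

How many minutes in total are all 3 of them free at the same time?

Lila ∩ Tara: 08:05-08:30, 09:25-15:20.
Lila ∩ Tara ∩ Leo: 08:05-08:20, 10:30-12:35, 12:40-15:20.
So the common availability across everyone is 08:05-08:20, 10:30-12:35, 12:40-15:20.
Summing the common windows: 15 + 125 + 160 = 300 minutes.

300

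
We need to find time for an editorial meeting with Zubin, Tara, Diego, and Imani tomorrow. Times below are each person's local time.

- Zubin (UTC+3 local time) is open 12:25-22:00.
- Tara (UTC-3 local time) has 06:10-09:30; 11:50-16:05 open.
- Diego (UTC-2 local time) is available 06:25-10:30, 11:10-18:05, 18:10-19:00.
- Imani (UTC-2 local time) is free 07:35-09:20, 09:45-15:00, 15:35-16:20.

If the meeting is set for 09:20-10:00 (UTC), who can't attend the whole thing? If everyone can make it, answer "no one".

Imani, Zubin

Zubin in UTC: 09:25-19:00 (subtract 3h to convert from UTC+3).
Tara in UTC: 09:10-12:30, 14:50-19:05 (add 3h to convert from UTC-3).
Diego in UTC: 08:25-12:30, 13:10-20:05, 20:10-21:00 (add 2h to convert from UTC-2).
Imani in UTC: 09:35-11:20, 11:45-17:00, 17:35-18:20 (add 2h to convert from UTC-2).
Zubin: not fully free for 09:20-10:00. Tara: free for 09:20-10:00. Diego: free for 09:20-10:00. Imani: not fully free for 09:20-10:00.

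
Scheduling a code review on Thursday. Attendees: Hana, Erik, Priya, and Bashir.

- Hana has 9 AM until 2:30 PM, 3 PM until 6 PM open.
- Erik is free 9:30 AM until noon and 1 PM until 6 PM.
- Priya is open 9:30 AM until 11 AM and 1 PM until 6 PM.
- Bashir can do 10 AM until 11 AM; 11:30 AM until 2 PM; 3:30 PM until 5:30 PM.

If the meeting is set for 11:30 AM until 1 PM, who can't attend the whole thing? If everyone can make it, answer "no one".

Erik, Priya

Hana: free for 11:30-13:00. Erik: not fully free for 11:30-13:00. Priya: not fully free for 11:30-13:00. Bashir: free for 11:30-13:00.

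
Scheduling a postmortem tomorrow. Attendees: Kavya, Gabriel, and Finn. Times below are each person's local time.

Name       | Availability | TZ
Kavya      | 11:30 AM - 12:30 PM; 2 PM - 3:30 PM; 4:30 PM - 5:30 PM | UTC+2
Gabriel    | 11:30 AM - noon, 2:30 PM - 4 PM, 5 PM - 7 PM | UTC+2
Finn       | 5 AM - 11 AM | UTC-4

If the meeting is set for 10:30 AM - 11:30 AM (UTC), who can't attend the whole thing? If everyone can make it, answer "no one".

Gabriel, Kavya

Kavya in UTC: 09:30-10:30, 12:00-13:30, 14:30-15:30 (subtract 2h to convert from UTC+2).
Gabriel in UTC: 09:30-10:00, 12:30-14:00, 15:00-17:00 (subtract 2h to convert from UTC+2).
Finn in UTC: 09:00-15:00 (add 4h to convert from UTC-4).
Kavya: not fully free for 10:30-11:30. Gabriel: not fully free for 10:30-11:30. Finn: free for 10:30-11:30.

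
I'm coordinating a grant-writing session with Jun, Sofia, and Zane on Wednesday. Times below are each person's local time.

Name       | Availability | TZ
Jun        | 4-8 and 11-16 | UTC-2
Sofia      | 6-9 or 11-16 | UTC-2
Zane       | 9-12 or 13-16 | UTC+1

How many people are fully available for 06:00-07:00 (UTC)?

1

Jun in UTC: 06:00-10:00, 13:00-18:00 (add 2h to convert from UTC-2).
Sofia in UTC: 08:00-11:00, 13:00-18:00 (add 2h to convert from UTC-2).
Zane in UTC: 08:00-11:00, 12:00-15:00 (subtract 1h to convert from UTC+1).
Jun can make the full 06:00-07:00 slot — that's 1.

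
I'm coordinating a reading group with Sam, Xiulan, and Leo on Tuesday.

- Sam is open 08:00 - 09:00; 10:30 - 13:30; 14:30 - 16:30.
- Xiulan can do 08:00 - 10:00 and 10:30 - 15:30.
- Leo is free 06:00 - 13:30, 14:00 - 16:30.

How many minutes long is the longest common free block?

180

Sam ∩ Xiulan: 08:00-09:00, 10:30-13:30, 14:30-15:30.
Sam ∩ Xiulan ∩ Leo: 08:00-09:00, 10:30-13:30, 14:30-15:30.
Those are the intersection windows.
The longest is 10:30-13:30 at 180 minutes.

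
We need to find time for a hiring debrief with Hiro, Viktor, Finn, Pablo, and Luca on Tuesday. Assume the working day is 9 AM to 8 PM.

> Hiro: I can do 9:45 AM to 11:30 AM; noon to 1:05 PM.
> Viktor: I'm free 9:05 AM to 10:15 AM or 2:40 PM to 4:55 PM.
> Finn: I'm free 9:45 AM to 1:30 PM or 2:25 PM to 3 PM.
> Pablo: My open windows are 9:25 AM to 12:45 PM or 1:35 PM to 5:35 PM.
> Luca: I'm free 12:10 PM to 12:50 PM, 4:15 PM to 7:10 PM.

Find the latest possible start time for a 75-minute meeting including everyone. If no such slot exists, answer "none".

none

Hiro ∩ Viktor: 09:45-10:15.
Hiro ∩ Viktor ∩ Finn: 09:45-10:15.
Hiro ∩ Viktor ∩ Finn ∩ Pablo: 09:45-10:15.
Hiro ∩ Viktor ∩ Finn ∩ Pablo ∩ Luca: ∅.
There is no time when everyone is free.
No common window is at least 75 minutes long.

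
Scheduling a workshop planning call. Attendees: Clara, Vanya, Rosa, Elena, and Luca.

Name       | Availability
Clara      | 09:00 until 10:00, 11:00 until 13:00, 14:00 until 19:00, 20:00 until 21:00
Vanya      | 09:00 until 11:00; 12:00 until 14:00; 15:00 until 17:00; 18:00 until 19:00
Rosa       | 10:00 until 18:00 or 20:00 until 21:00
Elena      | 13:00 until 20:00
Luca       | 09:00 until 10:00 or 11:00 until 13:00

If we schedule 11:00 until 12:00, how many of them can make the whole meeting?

Clara, Rosa, and Luca can make the full 11:00-12:00 slot — that's 3.

3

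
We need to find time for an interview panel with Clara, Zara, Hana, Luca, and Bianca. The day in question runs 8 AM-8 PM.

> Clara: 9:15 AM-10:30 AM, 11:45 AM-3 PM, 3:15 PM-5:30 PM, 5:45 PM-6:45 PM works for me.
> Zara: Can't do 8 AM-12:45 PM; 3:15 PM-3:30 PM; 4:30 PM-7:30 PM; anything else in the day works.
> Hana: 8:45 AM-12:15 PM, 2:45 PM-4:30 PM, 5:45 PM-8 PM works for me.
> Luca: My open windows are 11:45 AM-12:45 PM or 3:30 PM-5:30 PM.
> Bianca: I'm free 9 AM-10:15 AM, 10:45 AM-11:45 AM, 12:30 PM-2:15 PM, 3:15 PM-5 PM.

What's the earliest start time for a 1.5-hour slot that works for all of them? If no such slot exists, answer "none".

Clara free: 09:15-10:30, 11:45-15:00, 15:15-17:30, 17:45-18:45.
Zara free: 12:45-15:15, 15:30-16:30, 19:30-20:00 (invert busy blocks within the working day).
Hana free: 08:45-12:15, 14:45-16:30, 17:45-20:00.
Luca free: 11:45-12:45, 15:30-17:30.
Bianca free: 09:00-10:15, 10:45-11:45, 12:30-14:15, 15:15-17:00.
Clara ∩ Zara: 12:45-15:00, 15:30-16:30.
Clara ∩ Zara ∩ Hana: 14:45-15:00, 15:30-16:30.
Clara ∩ Zara ∩ Hana ∩ Luca: 15:30-16:30.
Clara ∩ Zara ∩ Hana ∩ Luca ∩ Bianca: 15:30-16:30.
No common window is at least 90 minutes long.

none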